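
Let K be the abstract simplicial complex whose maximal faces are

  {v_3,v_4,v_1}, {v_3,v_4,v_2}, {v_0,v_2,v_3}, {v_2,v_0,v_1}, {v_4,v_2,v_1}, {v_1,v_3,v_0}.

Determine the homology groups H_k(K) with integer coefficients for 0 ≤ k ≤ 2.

H_0 = Z,  H_1 = 0,  H_2 = Z.

We work with the vertex ordering v_0 < v_1 < v_2 < v_3 < v_4. The simplices of K, each written with vertices in increasing order, are:

  0-simplices (5): [v_0], [v_1], [v_2], [v_3], [v_4]
  1-simplices (9): [v_0,v_1], [v_0,v_2], [v_0,v_3], [v_1,v_2], [v_1,v_3], [v_1,v_4], [v_2,v_3], [v_2,v_4], [v_3,v_4]
  2-simplices (6): [v_0,v_1,v_2], [v_0,v_1,v_3], [v_0,v_2,v_3], [v_1,v_2,v_4], [v_1,v_3,v_4], [v_2,v_3,v_4]

so the chain groups are C_0 ≅ Z^5, C_1 ≅ Z^9, C_2 ≅ Z^6.

∂_1: C_1 → C_0 maps an edge to its endpoints' difference, ∂[p,q] = q − p.
As a 5×9 matrix over Z this has rank 4, with invariant factors (1,1,1,1).

∂_2: C_2 → C_1 sends each 2-simplex [p,q,r] to [q,r] − [p,r] + [p,q]. For instance
  ∂[v_0,v_1,v_2] = [v_1,v_2] − [v_0,v_2] + [v_0,v_1],
  ∂[v_0,v_1,v_3] = [v_1,v_3] − [v_0,v_3] + [v_0,v_1].
The 9×6 boundary matrix has rank 5 and Smith normal form diag(1,1,1,1,1).

Now H_k = ker ∂_k / im ∂_{k+1}, so:

  H_0: rank C_0 − rank ∂_1 = 5 − 4 = 1, and the invariant factors of ∂_1 are all 1, so H_0 ≅ Z.
  H_1: rank ker ∂_1 − rank ∂_2 = (9 − 4) − 5 = 0, and the invariant factors of ∂_2 are all 1, so H_1 ≅ 0.
  H_2: rank ker ∂_2 − rank ∂_3 = (6 − 5) − 0 = 1, and there is no ∂_3, so H_2 ≅ Z.

As a check, the Euler characteristic is 5 − 9 + 6 = 2, which agrees with 1 − 0 + 1 = 2.
(K is a triangulation of the 2-sphere S^2.)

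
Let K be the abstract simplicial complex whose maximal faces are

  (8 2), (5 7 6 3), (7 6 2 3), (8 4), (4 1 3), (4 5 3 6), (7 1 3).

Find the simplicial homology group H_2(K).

H_2 ≅ 0.

Order the vertices as 1 < 2 < 3 < 4 < 5 < 6 < 7 < 8. Listing each simplex with vertices in this order, K has dimension 3 with simplices:

  0-simplices (8): [1], [2], [3], [4], [5], [6], [7], [8]
  1-simplices (17): [1,3], [1,4], [1,7], [2,3], [2,6], [2,7], [2,8], [3,4], [3,5], [3,6], [3,7], [4,5], [4,6], [4,8], [5,6], [5,7], [6,7]
  2-simplices (12): [1,3,4], [1,3,7], [2,3,6], [2,3,7], [2,6,7], [3,4,5], [3,4,6], [3,5,6], [3,5,7], [3,6,7], [4,5,6], [5,6,7]
  3-simplices (3): [2,3,6,7], [3,4,5,6], [3,5,6,7]

Hence C_0 ≅ Z^8, C_1 ≅ Z^17, C_2 ≅ Z^12, C_3 ≅ Z^3.

∂_1: C_1 → C_0 sends each edge [p,q] (with p < q) to q − p.
The 8×17 boundary matrix has rank 7 and Smith normal form diag(1,1,1,1,1,1,1).

The boundary map ∂_2: C_2 → C_1 maps a triangle to the signed sum of its edges. For instance
  ∂[2,3,6] = [3,6] − [2,6] + [2,3],
  ∂[3,5,7] = [5,7] − [3,7] + [3,5].
The resulting 17×12 matrix has rank 9, and its Smith normal form has invariant factors (1,1,1,1,1,1,1,1,1).

∂_3: C_3 → C_2 sends each 3-simplex σ to the alternating sum Σ_i (−1)^i (σ with its i-th vertex removed). For instance
  ∂[3,5,6,7] = [5,6,7] − [3,6,7] + [3,5,7] − [3,5,6],
  ∂[3,4,5,6] = [4,5,6] − [3,5,6] + [3,4,6] − [3,4,5].
As a 12×3 matrix over Z this has rank 3, with invariant factors (1,1,1).

Reading off H_k = ker ∂_k / im ∂_{k+1}:

  H_2: rank ker ∂_2 − rank ∂_3 = (12 − 9) − 3 = 0, and the invariant factors of ∂_3 are all 1, so H_2 = 0.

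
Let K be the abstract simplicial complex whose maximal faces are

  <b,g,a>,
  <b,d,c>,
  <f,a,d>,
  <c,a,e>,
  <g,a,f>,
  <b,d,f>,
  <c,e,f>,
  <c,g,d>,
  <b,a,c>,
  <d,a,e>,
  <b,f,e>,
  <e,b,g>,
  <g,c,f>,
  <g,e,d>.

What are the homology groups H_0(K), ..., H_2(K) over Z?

We work with the vertex ordering a < b < c < d < e < f < g. The simplices of K, each written with vertices in increasing order, are:

  0-simplices (7): a, b, c, d, e, f, g
  1-simplices (21): ab, ac, ad, ae, af, ag, bc, bd, be, bf, bg, cd, ce, cf, cg, de, df, dg, ef, eg, fg
  2-simplices (14): abc, abg, ace, ade, adf, afg, bcd, bdf, bef, beg, cdg, cef, cfg, deg

giving chain groups C_0 ≅ Z^7, C_1 ≅ Z^21, C_2 ≅ Z^14.

The boundary map ∂_1: C_1 → C_0 is given by ∂[p,q] = [q] − [p]. For instance
  ∂af = f − a.
The 7×21 boundary matrix has rank 6 and Smith normal form diag(1,1,1,1,1,1).

The boundary map ∂_2: C_2 → C_1 acts by ∂[p,q,r] = [q,r] − [p,r] + [p,q]. For instance
  ∂cdg = dg − cg + cd,
  ∂adf = df − af + ad.
The resulting 21×14 matrix has rank 13, and its Smith normal form has invariant factors (1,1,1,1,1,1,1,1,1,1,1,1,1).

Now H_k = ker ∂_k / im ∂_{k+1}, so:

  H_0: rank C_0 − rank ∂_1 = 7 − 6 = 1, and the invariant factors of ∂_1 are all 1, so H_0 ≅ Z.
  H_1: rank ker ∂_1 − rank ∂_2 = (21 − 6) − 13 = 2, and the invariant factors of ∂_2 are all 1, so H_1 ≅ Z^2.
  H_2: rank ker ∂_2 − rank ∂_3 = (14 − 13) − 0 = 1, and there is no ∂_3, so H_2 ≅ Z.

H_0 = Z,  H_1 = Z^2,  H_2 = Z.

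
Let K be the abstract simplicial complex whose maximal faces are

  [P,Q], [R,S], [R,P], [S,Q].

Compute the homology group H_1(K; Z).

H_1 ≅ Z.

We work with the vertex ordering P < Q < R < S. The simplices of K, each written with vertices in increasing order, are:

  0-simplices (4): P, Q, R, S
  1-simplices (4): PQ, PR, QS, RS

Hence C_0 ≅ Z^4, C_1 ≅ Z^4.

Boundary ∂_1: C_1 → C_0 sends each edge [p,q] (with p < q) to q − p.
The resulting 4×4 matrix has rank 3, and its Smith normal form has invariant factors (1,1,1).

Computing H_k = (kernel of ∂_k) / (image of ∂_{k+1}):

  H_1: rank ker ∂_1 − rank ∂_2 = (4 − 3) − 0 = 1, and there is no ∂_2, so H_1 ≅ Z.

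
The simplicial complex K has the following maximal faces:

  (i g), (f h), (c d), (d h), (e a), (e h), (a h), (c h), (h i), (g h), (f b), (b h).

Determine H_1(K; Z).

H_1 ≅ Z^4.

Take the total order a < b < c < d < e < f < g < h < i on the vertex set. Then K (dimension 1) consists of the simplices:

  0-simplices (9): a, b, c, d, e, f, g, h, i
  1-simplices (12): ae, ah, bf, bh, cd, ch, dh, eh, fh, gh, gi, hi

giving chain groups C_0 ≅ Z^9, C_1 ≅ Z^12.

Boundary ∂_1: C_1 → C_0 maps an edge to its endpoints' difference, ∂[p,q] = q − p. For instance
  ∂cd = d − c.
This gives a 9×12 integer matrix of rank 8; reducing to Smith normal form yields diagonal entries (1,1,1,1,1,1,1,1).

Now H_k = ker ∂_k / im ∂_{k+1}, so:

  H_1: rank ker ∂_1 − rank ∂_2 = (12 − 8) − 0 = 4, and there is no ∂_2, so H_1 ≅ Z^4.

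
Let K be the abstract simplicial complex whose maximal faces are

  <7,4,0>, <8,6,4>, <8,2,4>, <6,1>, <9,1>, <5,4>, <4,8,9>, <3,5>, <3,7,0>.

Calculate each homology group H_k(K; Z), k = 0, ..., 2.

K has 10 vertices, 16 edges, 5 triangles.
rank ∂_0 = 0, rank ∂_1 = 9 ⇒ b_0 = 10 − 0 − 9 = 1; all invariant factors of ∂_1 are 1 so no torsion. So H_0 = Z.
rank ∂_1 = 9, rank ∂_2 = 5 ⇒ b_1 = 16 − 9 − 5 = 2; all invariant factors of ∂_2 are 1 so no torsion. So H_1 = Z^2.
rank ∂_2 = 5, rank ∂_3 = 0 ⇒ b_2 = 5 − 5 − 0 = 0. So H_2 = 0.

H_0 ≅ Z,  H_1 ≅ Z^2,  H_2 = 0.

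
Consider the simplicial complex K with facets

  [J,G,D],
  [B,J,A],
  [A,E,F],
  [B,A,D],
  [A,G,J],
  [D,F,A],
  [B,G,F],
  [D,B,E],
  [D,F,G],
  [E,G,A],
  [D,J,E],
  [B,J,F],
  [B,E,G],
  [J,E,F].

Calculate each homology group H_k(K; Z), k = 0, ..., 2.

H_0 = Z,  H_1 = Z^2,  H_2 = Z.

Take the total order A < B < D < E < F < G < J on the vertex set. Then K (dimension 2) consists of the simplices:

  0-simplices (7): A, B, D, E, F, G, J
  1-simplices (21): AB, AD, AE, AF, AG, AJ, BD, BE, BF, BG, BJ, DE, DF, DG, DJ, EF, EG, EJ, FG, FJ, GJ
  2-simplices (14): ABD, ABJ, ADF, AEF, AEG, AGJ, BDE, BEG, BFG, BFJ, DEJ, DFG, DGJ, EFJ

giving chain groups C_0 ≅ Z^7, C_1 ≅ Z^21, C_2 ≅ Z^14.

The boundary map ∂_1: C_1 → C_0 maps an edge to its endpoints' difference, ∂[p,q] = q − p. For instance
  ∂AE = E − A.
As a 7×21 matrix over Z this has rank 6, with invariant factors (1,1,1,1,1,1).

The boundary map ∂_2: C_2 → C_1 acts by ∂[p,q,r] = [q,r] − [p,r] + [p,q]. For instance
  ∂AEF = EF − AF + AE,
  ∂DGJ = GJ − DJ + DG.
As a 21×14 matrix over Z this has rank 13, with invariant factors (1,1,1,1,1,1,1,1,1,1,1,1,1).

Computing H_k = (kernel of ∂_k) / (image of ∂_{k+1}):

  H_0: rank C_0 − rank ∂_1 = 7 − 6 = 1, and the invariant factors of ∂_1 are all 1, so H_0 ≅ Z.
  H_1: rank ker ∂_1 − rank ∂_2 = (21 − 6) − 13 = 2, and the invariant factors of ∂_2 are all 1, so H_1 ≅ Z^2.
  H_2: rank ker ∂_2 − rank ∂_3 = (14 − 13) − 0 = 1, and there is no ∂_3, so H_2 ≅ Z.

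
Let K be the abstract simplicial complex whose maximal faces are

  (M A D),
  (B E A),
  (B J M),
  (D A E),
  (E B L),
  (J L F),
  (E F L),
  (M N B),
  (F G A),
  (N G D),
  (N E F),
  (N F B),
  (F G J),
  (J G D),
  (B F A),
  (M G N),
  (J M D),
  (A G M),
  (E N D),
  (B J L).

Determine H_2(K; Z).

H_2 ≅ 0.

Fix the vertex order A < B < D < E < F < G < J < L < M < N and write every simplex with vertices in increasing order. Then dim K = 2 and the simplices of K are:

  0-simplices (10): A, B, D, E, F, G, J, L, M, N
  1-simplices (30): AB, AD, AE, AF, AG, AM, BE, BF, BJ, BL, BM, BN, DE, DG, DJ, DM, DN, EF, EL, EN, FG, FJ, FL, FN, GJ, GM, GN, JL, JM, MN
  2-simplices (20): ABE, ABF, ADE, ADM, AFG, AGM, BEL, BFN, BJL, BJM, BMN, DEN, DGJ, DGN, DJM, EFL, EFN, FGJ, FJL, GMN

so the chain groups are C_0 ≅ Z^10, C_1 ≅ Z^30, C_2 ≅ Z^20.

The boundary map ∂_1: C_1 → C_0 is given by ∂[p,q] = [q] − [p].
The resulting 10×30 matrix has rank 9, and its Smith normal form has invariant factors (1,1,1,1,1,1,1,1,1).

∂_2: C_2 → C_1 sends each 2-simplex [p,q,r] to [q,r] − [p,r] + [p,q]. For instance
  ∂BEL = EL − BL + BE,
  ∂ADE = DE − AE + AD.
As a 30×20 matrix over Z this has rank 20, with invariant factors (1,1,1,1,1,1,1,1,1,1,1,1,1,1,1,1,1,1,1,2).

Now H_k = ker ∂_k / im ∂_{k+1}, so:

  H_2: rank ker ∂_2 − rank ∂_3 = (20 − 20) − 0 = 0, and there is no ∂_3, so H_2 = 0.

(K is a triangulation of the Klein bottle.)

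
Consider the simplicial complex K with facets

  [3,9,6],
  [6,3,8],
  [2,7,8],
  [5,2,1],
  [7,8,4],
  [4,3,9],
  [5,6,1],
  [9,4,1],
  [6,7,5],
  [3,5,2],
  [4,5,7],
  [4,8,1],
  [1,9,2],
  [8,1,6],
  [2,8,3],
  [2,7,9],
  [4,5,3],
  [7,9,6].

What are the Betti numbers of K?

Fix the vertex order 1 < 2 < 3 < 4 < 5 < 6 < 7 < 8 < 9 and write every simplex with vertices in increasing order. Then dim K = 2 and the simplices of K are:

  0-simplices (9): [1], [2], [3], [4], [5], [6], [7], [8], [9]
  1-simplices (27): (27 of them)
  2-simplices (18): [1,2,5], [1,2,9], [1,4,8], [1,4,9], [1,5,6], [1,6,8], [2,3,5], [2,3,8], [2,7,8], [2,7,9], [3,4,5], [3,4,9], [3,6,8], [3,6,9], [4,5,7], [4,7,8], [5,6,7], [6,7,9]

so the chain groups are C_0 ≅ Z^9, C_1 ≅ Z^27, C_2 ≅ Z^18.

Boundary ∂_1: C_1 → C_0 maps an edge to its endpoints' difference, ∂[p,q] = q − p. For instance
  ∂[6,7] = [7] − [6].
This gives a 9×27 integer matrix of rank 8; reducing to Smith normal form yields diagonal entries (1,1,1,1,1,1,1,1).

∂_2: C_2 → C_1 acts by ∂[p,q,r] = [q,r] − [p,r] + [p,q]. For instance
  ∂[2,3,8] = [3,8] − [2,8] + [2,3],
  ∂[3,6,9] = [6,9] − [3,9] + [3,6].
The 27×18 boundary matrix has rank 17 and Smith normal form diag(1,1,1,1,1,1,1,1,1,1,1,1,1,1,1,1,1).

From H_k ≅ ker(∂_k) / im(∂_{k+1}) we obtain:

  H_0: rank C_0 − rank ∂_1 = 9 − 8 = 1, and the invariant factors of ∂_1 are all 1, so H_0 = Z.
  H_1: rank ker ∂_1 − rank ∂_2 = (27 − 8) − 17 = 2, and the invariant factors of ∂_2 are all 1, so H_1 = Z^2.
  H_2: rank ker ∂_2 − rank ∂_3 = (18 − 17) − 0 = 1, and there is no ∂_3, so H_2 = Z.

Hence the Betti numbers are b_0 = 1, b_1 = 2, b_2 = 1.

b_0 = 1, b_1 = 2, b_2 = 1.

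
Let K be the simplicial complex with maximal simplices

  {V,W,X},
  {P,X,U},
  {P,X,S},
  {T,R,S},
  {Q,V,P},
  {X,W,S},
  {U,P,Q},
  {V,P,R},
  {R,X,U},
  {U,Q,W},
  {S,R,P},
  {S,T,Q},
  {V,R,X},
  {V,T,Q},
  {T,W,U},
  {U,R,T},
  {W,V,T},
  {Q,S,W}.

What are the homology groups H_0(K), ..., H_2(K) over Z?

H_0 ≅ Z,  H_1 ≅ Z × Z/2,  H_2 = 0.

Order the vertices as P < Q < R < S < T < U < V < W < X. Listing each simplex with vertices in this order, K has dimension 2 with simplices:

  0-simplices (9): P, Q, R, S, T, U, V, W, X
  1-simplices (27): PQ, PR, PS, PU, PV, PX, QS, QT, QU, QV, QW, RS, RT, RU, RV, RX, ST, SW, SX, TU, TV, TW, UW, UX, VW, VX, WX
  2-simplices (18): PQU, PQV, PRS, PRV, PSX, PUX, QST, QSW, QTV, QUW, RST, RTU, RUX, RVX, SWX, TUW, TVW, VWX

Hence C_0 ≅ Z^9, C_1 ≅ Z^27, C_2 ≅ Z^18.

Boundary ∂_1: C_1 → C_0 sends each edge [p,q] (with p < q) to q − p. For instance
  ∂PV = V − P.
As a 9×27 matrix over Z this has rank 8, with invariant factors (1,1,1,1,1,1,1,1).

∂_2: C_2 → C_1 sends each 2-simplex [p,q,r] to [q,r] − [p,r] + [p,q]. For instance
  ∂QUW = UW − QW + QU,
  ∂SWX = WX − SX + SW.
As a 27×18 matrix over Z this has rank 18, with invariant factors (1,1,1,1,1,1,1,1,1,1,1,1,1,1,1,1,1,2).

Computing H_k = (kernel of ∂_k) / (image of ∂_{k+1}):

  H_0: rank C_0 − rank ∂_1 = 9 − 8 = 1, and the invariant factors of ∂_1 are all 1, so H_0 = Z.
  H_1: rank ker ∂_1 − rank ∂_2 = (27 − 8) − 18 = 1, and ∂_2 has invariant factor 2 > 1, so H_1 = Z × Z/2.
  H_2: rank ker ∂_2 − rank ∂_3 = (18 − 18) − 0 = 0, and there is no ∂_3, so H_2 = 0.

(K is a triangulation of the Klein bottle.)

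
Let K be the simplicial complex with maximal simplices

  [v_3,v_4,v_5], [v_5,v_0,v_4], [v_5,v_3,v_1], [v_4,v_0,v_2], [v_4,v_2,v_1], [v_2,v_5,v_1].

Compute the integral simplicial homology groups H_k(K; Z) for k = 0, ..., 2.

H_0 = Z,  H_1 = Z,  H_2 = 0.

Order the vertices as v_0 < v_1 < v_2 < v_3 < v_4 < v_5. Listing each simplex with vertices in this order, K has dimension 2 with simplices:

  0-simplices (6): [v_0], [v_1], [v_2], [v_3], [v_4], [v_5]
  1-simplices (12): [v_0,v_2], [v_0,v_4], [v_0,v_5], [v_1,v_2], [v_1,v_3], [v_1,v_4], [v_1,v_5], [v_2,v_4], [v_2,v_5], [v_3,v_4], [v_3,v_5], [v_4,v_5]
  2-simplices (6): [v_0,v_2,v_4], [v_0,v_4,v_5], [v_1,v_2,v_4], [v_1,v_2,v_5], [v_1,v_3,v_5], [v_3,v_4,v_5]

giving chain groups C_0 ≅ Z^6, C_1 ≅ Z^12, C_2 ≅ Z^6.

∂_1: C_1 → C_0 sends each edge [p,q] (with p < q) to q − p. For instance
  ∂[v_0,v_4] = [v_4] − [v_0].
As a 6×12 matrix over Z this has rank 5, with invariant factors (1,1,1,1,1).

The boundary map ∂_2: C_2 → C_1 acts by ∂[p,q,r] = [q,r] − [p,r] + [p,q]. For instance
  ∂[v_1,v_3,v_5] = [v_3,v_5] − [v_1,v_5] + [v_1,v_3],
  ∂[v_0,v_4,v_5] = [v_4,v_5] − [v_0,v_5] + [v_0,v_4].
The 12×6 boundary matrix has rank 6 and Smith normal form diag(1,1,1,1,1,1).

From H_k ≅ ker(∂_k) / im(∂_{k+1}) we obtain:

  H_0: rank C_0 − rank ∂_1 = 6 − 5 = 1, and the invariant factors of ∂_1 are all 1, so H_0 ≅ Z.
  H_1: rank ker ∂_1 − rank ∂_2 = (12 − 5) − 6 = 1, and the invariant factors of ∂_2 are all 1, so H_1 ≅ Z.
  H_2: rank ker ∂_2 − rank ∂_3 = (6 − 6) − 0 = 0, and there is no ∂_3, so H_2 ≅ 0.

(K is a triangulation of the cylinder S^1 x I.)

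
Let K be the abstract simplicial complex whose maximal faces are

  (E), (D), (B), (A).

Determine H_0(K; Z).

H_0 ≅ Z^4.

Take the total order A < B < D < E on the vertex set. Then K (dimension 0) consists of the simplices:

  0-simplices (4): A, B, D, E

so the chain groups are C_0 ≅ Z^4.

Now H_k = ker ∂_k / im ∂_{k+1}, so:

  H_0: rank C_0 − rank ∂_1 = 4 − 0 = 4, and there is no ∂_1, so H_0 ≅ Z^4.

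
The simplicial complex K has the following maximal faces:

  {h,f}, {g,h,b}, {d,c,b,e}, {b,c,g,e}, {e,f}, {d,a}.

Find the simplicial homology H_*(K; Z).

H_0 = Z,  H_1 = Z,  H_2 = 0,  H_3 = 0.

Order the vertices as a < b < c < d < e < f < g < h. Listing each simplex with vertices in this order, K has dimension 3 with simplices:

  0-simplices (8): a, b, c, d, e, f, g, h
  1-simplices (14): ad, bc, bd, be, bg, bh, cd, ce, cg, de, ef, eg, fh, gh
  2-simplices (8): bcd, bce, bcg, bde, beg, bgh, cde, ceg
  3-simplices (2): bcde, bceg

giving chain groups C_0 ≅ Z^8, C_1 ≅ Z^14, C_2 ≅ Z^8, C_3 ≅ Z^2.

The boundary map ∂_1: C_1 → C_0 sends each edge [p,q] (with p < q) to q − p. For instance
  ∂ce = e − c.
The 8×14 boundary matrix has rank 7 and Smith normal form diag(1,1,1,1,1,1,1).

∂_2: C_2 → C_1 acts by ∂[p,q,r] = [q,r] − [p,r] + [p,q]. For instance
  ∂ceg = eg − cg + ce,
  ∂cde = de − ce + cd.
This gives a 14×8 integer matrix of rank 6; reducing to Smith normal form yields diagonal entries (1,1,1,1,1,1).

The boundary map ∂_3: C_3 → C_2 sends each 3-simplex σ to the alternating sum Σ_i (−1)^i (σ with its i-th vertex removed). For instance
  ∂bceg = ceg − beg + bcg − bce,
  ∂bcde = cde − bde + bce − bcd.
This gives a 8×2 integer matrix of rank 2; reducing to Smith normal form yields diagonal entries (1,1).

Now H_k = ker ∂_k / im ∂_{k+1}, so:

  H_0: rank C_0 − rank ∂_1 = 8 − 7 = 1, and the invariant factors of ∂_1 are all 1, so H_0 ≅ Z.
  H_1: rank ker ∂_1 − rank ∂_2 = (14 − 7) − 6 = 1, and the invariant factors of ∂_2 are all 1, so H_1 ≅ Z.
  H_2: rank ker ∂_2 − rank ∂_3 = (8 − 6) − 2 = 0, and the invariant factors of ∂_3 are all 1, so H_2 ≅ 0.
  H_3: rank ker ∂_3 − rank ∂_4 = (2 − 2) − 0 = 0, and there is no ∂_4, so H_3 ≅ 0.

As a check, the Euler characteristic is 8 − 14 + 8 − 2 = 0, which agrees with 1 − 1 + 0 − 0 = 0.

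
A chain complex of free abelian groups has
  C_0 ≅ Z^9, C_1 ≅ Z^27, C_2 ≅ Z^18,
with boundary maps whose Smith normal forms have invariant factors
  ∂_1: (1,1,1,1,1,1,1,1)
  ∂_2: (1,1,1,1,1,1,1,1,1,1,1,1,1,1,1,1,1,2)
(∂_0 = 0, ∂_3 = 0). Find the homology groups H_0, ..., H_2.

H_0 ≅ Z,  H_1 ≅ Z ⊕ Z/2,  H_2 = 0.

H_0: b_0 = 9 − 0 − 8 = 1; torsion from ∂_1 factors > 1: none. So H_0 ≅ Z.
H_1: b_1 = 27 − 8 − 18 = 1; torsion from ∂_2 factors > 1: [2]. So H_1 ≅ Z ⊕ Z/2.
H_2: b_2 = 18 − 18 − 0 = 0; torsion from ∂_3 factors > 1: none. So H_2 ≅ 0.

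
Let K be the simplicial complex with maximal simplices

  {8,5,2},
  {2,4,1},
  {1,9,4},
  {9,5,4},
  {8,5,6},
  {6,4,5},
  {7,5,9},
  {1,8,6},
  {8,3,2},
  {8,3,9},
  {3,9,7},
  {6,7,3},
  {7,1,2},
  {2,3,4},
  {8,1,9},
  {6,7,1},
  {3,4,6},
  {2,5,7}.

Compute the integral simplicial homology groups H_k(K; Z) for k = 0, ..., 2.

H_0 = Z,  H_1 = Z^2,  H_2 = Z.

Take the total order 1 < 2 < 3 < 4 < 5 < 6 < 7 < 8 < 9 on the vertex set. Then K (dimension 2) consists of the simplices:

  0-simplices (9): [1], [2], [3], [4], [5], [6], [7], [8], [9]
  1-simplices (27): (27 of them)
  2-simplices (18): [1,2,4], [1,2,7], [1,4,9], [1,6,7], [1,6,8], [1,8,9], [2,3,4], [2,3,8], [2,5,7], [2,5,8], [3,4,6], [3,6,7], [3,7,9], [3,8,9], [4,5,6], [4,5,9], [5,6,8], [5,7,9]

Hence C_0 ≅ Z^9, C_1 ≅ Z^27, C_2 ≅ Z^18.

Boundary ∂_1: C_1 → C_0 maps an edge to its endpoints' difference, ∂[p,q] = q − p. For instance
  ∂[4,5] = [5] − [4].
The 9×27 boundary matrix has rank 8 and Smith normal form diag(1,1,1,1,1,1,1,1).

∂_2: C_2 → C_1 acts by ∂[p,q,r] = [q,r] − [p,r] + [p,q]. For instance
  ∂[5,6,8] = [6,8] − [5,8] + [5,6],
  ∂[3,6,7] = [6,7] − [3,7] + [3,6].
As a 27×18 matrix over Z this has rank 17, with invariant factors (1,1,1,1,1,1,1,1,1,1,1,1,1,1,1,1,1).

Now H_k = ker ∂_k / im ∂_{k+1}, so:

  H_0: rank C_0 − rank ∂_1 = 9 − 8 = 1, and the invariant factors of ∂_1 are all 1, so H_0 = Z.
  H_1: rank ker ∂_1 − rank ∂_2 = (27 − 8) − 17 = 2, and the invariant factors of ∂_2 are all 1, so H_1 = Z^2.
  H_2: rank ker ∂_2 − rank ∂_3 = (18 − 17) − 0 = 1, and there is no ∂_3, so H_2 = Z.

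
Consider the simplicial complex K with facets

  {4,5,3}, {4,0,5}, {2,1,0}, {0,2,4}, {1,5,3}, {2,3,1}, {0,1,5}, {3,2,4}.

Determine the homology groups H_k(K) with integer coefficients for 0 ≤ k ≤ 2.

Fix the vertex order 0 < 1 < 2 < 3 < 4 < 5 and write every simplex with vertices in increasing order. Then dim K = 2 and the simplices of K are:

  0-simplices (6): [0], [1], [2], [3], [4], [5]
  1-simplices (12): [0,1], [0,2], [0,4], [0,5], [1,2], [1,3], [1,5], [2,3], [2,4], [3,4], [3,5], [4,5]
  2-simplices (8): [0,1,2], [0,1,5], [0,2,4], [0,4,5], [1,2,3], [1,3,5], [2,3,4], [3,4,5]

Hence C_0 ≅ Z^6, C_1 ≅ Z^12, C_2 ≅ Z^8.

The boundary map ∂_1: C_1 → C_0 is given by ∂[p,q] = [q] − [p]. For instance
  ∂[0,1] = [1] − [0].
The resulting 6×12 matrix has rank 5, and its Smith normal form has invariant factors (1,1,1,1,1).

Boundary ∂_2: C_2 → C_1 sends each 2-simplex [p,q,r] to [q,r] − [p,r] + [p,q]. For instance
  ∂[1,3,5] = [3,5] − [1,5] + [1,3],
  ∂[3,4,5] = [4,5] − [3,5] + [3,4].
This gives a 12×8 integer matrix of rank 7; reducing to Smith normal form yields diagonal entries (1,1,1,1,1,1,1).

From H_k ≅ ker(∂_k) / im(∂_{k+1}) we obtain:

  H_0: rank C_0 − rank ∂_1 = 6 − 5 = 1, and the invariant factors of ∂_1 are all 1, so H_0 ≅ Z.
  H_1: rank ker ∂_1 − rank ∂_2 = (12 − 5) − 7 = 0, and the invariant factors of ∂_2 are all 1, so H_1 ≅ 0.
  H_2: rank ker ∂_2 − rank ∂_3 = (8 − 7) − 0 = 1, and there is no ∂_3, so H_2 ≅ Z.

(K is a triangulation of the 2-sphere S^2.)

H_0 = Z,  H_1 = 0,  H_2 = Z.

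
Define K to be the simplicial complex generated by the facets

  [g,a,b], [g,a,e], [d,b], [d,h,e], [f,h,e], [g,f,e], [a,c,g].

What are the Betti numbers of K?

Take the total order a < b < c < d < e < f < g < h on the vertex set. Then K (dimension 2) consists of the simplices:

  0-simplices (8): a, b, c, d, e, f, g, h
  1-simplices (14): ab, ac, ae, ag, bd, bg, cg, de, dh, ef, eg, eh, fg, fh
  2-simplices (6): abg, acg, aeg, deh, efg, efh

giving chain groups C_0 ≅ Z^8, C_1 ≅ Z^14, C_2 ≅ Z^6.

∂_1: C_1 → C_0 maps an edge to its endpoints' difference, ∂[p,q] = q − p. For instance
  ∂ae = e − a.
This gives a 8×14 integer matrix of rank 7; reducing to Smith normal form yields diagonal entries (1,1,1,1,1,1,1).

The boundary map ∂_2: C_2 → C_1 maps a triangle to the signed sum of its edges. For instance
  ∂efh = fh − eh + ef,
  ∂efg = fg − eg + ef.
The 14×6 boundary matrix has rank 6 and Smith normal form diag(1,1,1,1,1,1).

Reading off H_k = ker ∂_k / im ∂_{k+1}:

  H_0: rank C_0 − rank ∂_1 = 8 − 7 = 1, and the invariant factors of ∂_1 are all 1, so H_0 ≅ Z.
  H_1: rank ker ∂_1 − rank ∂_2 = (14 − 7) − 6 = 1, and the invariant factors of ∂_2 are all 1, so H_1 ≅ Z.
  H_2: rank ker ∂_2 − rank ∂_3 = (6 − 6) − 0 = 0, and there is no ∂_3, so H_2 ≅ 0.

Hence the Betti numbers are b_0 = 1, b_1 = 1, b_2 = 0.

b_0 = 1, b_1 = 1, b_2 = 0.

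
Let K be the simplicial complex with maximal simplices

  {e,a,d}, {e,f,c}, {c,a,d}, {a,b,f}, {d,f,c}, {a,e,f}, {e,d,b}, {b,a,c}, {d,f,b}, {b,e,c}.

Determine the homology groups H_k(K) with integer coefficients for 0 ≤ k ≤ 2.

H_0 ≅ Z,  H_1 ≅ Z_2,  H_2 = 0.

We work with the vertex ordering a < b < c < d < e < f. The simplices of K, each written with vertices in increasing order, are:

  0-simplices (6): a, b, c, d, e, f
  1-simplices (15): ab, ac, ad, ae, af, bc, bd, be, bf, cd, ce, cf, de, df, ef
  2-simplices (10): abc, abf, acd, ade, aef, bce, bde, bdf, cdf, cef

giving chain groups C_0 ≅ Z^6, C_1 ≅ Z^15, C_2 ≅ Z^10.

The boundary map ∂_1: C_1 → C_0 maps an edge to its endpoints' difference, ∂[p,q] = q − p. For instance
  ∂ef = f − e.
The resulting 6×15 matrix has rank 5, and its Smith normal form has invariant factors (1,1,1,1,1).

∂_2: C_2 → C_1 sends each 2-simplex [p,q,r] to [q,r] − [p,r] + [p,q]. For instance
  ∂cef = ef − cf + ce,
  ∂cdf = df − cf + cd.
As a 15×10 matrix over Z this has rank 10, with invariant factors (1,1,1,1,1,1,1,1,1,2).

Reading off H_k = ker ∂_k / im ∂_{k+1}:

  H_0: rank C_0 − rank ∂_1 = 6 − 5 = 1, and the invariant factors of ∂_1 are all 1, so H_0 ≅ Z.
  H_1: rank ker ∂_1 − rank ∂_2 = (15 − 5) − 10 = 0, and ∂_2 has invariant factor 2 > 1, so H_1 ≅ Z_2.
  H_2: rank ker ∂_2 − rank ∂_3 = (10 − 10) − 0 = 0, and there is no ∂_3, so H_2 ≅ 0.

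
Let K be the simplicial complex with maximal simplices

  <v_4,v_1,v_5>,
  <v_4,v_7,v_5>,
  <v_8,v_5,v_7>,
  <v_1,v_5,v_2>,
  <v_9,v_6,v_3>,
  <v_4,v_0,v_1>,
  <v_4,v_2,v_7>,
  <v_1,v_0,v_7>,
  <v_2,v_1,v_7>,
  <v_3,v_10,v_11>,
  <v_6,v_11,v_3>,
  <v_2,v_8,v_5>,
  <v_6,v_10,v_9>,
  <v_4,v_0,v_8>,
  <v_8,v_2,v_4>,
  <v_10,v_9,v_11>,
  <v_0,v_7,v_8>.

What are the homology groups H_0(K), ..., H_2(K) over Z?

Fix the vertex order v_0 < v_1 < v_2 < v_3 < v_4 < v_5 < v_6 < v_7 < v_8 < v_9 < v_10 < v_11 and write every simplex with vertices in increasing order. Then dim K = 2 and the simplices of K are:

  0-simplices (12): [v_0], [v_1], [v_2], [v_3], [v_4], [v_5], [v_6], [v_7], [v_8], [v_9], [v_10], [v_11]
  1-simplices (28): (28 of them)
  2-simplices (17): (17 of them)

so the chain groups are C_0 ≅ Z^12, C_1 ≅ Z^28, C_2 ≅ Z^17.

∂_1: C_1 → C_0 maps an edge to its endpoints' difference, ∂[p,q] = q − p.
The 12×28 boundary matrix has rank 10 and Smith normal form diag(1,1,1,1,1,1,1,1,1,1).

∂_2: C_2 → C_1 sends each 2-simplex [p,q,r] to [q,r] − [p,r] + [p,q]. For instance
  ∂[v_1,v_2,v_7] = [v_2,v_7] − [v_1,v_7] + [v_1,v_2],
  ∂[v_1,v_4,v_5] = [v_4,v_5] − [v_1,v_5] + [v_1,v_4].
As a 28×17 matrix over Z this has rank 17, with invariant factors (1,1,1,1,1,1,1,1,1,1,1,1,1,1,1,1,2).

From H_k ≅ ker(∂_k) / im(∂_{k+1}) we obtain:

  H_0: rank C_0 − rank ∂_1 = 12 − 10 = 2, and the invariant factors of ∂_1 are all 1, so H_0 ≅ Z^2.
  H_1: rank ker ∂_1 − rank ∂_2 = (28 − 10) − 17 = 1, and ∂_2 has invariant factor 2 > 1, so H_1 ≅ Z ⊕ Z/2.
  H_2: rank ker ∂_2 − rank ∂_3 = (17 − 17) − 0 = 0, and there is no ∂_3, so H_2 ≅ 0.

(K is a triangulation of the disjoint union of the real projective plane RP^2 and the Möbius band.)

H_0 ≅ Z^2,  H_1 ≅ Z ⊕ Z/2,  H_2 = 0.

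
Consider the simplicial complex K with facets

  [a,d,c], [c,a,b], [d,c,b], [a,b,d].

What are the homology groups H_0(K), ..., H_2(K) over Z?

We work with the vertex ordering a < b < c < d. The simplices of K, each written with vertices in increasing order, are:

  0-simplices (4): a, b, c, d
  1-simplices (6): ab, ac, ad, bc, bd, cd
  2-simplices (4): abc, abd, acd, bcd

so the chain groups are C_0 ≅ Z^4, C_1 ≅ Z^6, C_2 ≅ Z^4.

∂_1: C_1 → C_0 sends each edge [p,q] (with p < q) to q − p.
As a 4×6 matrix over Z this has rank 3, with invariant factors (1,1,1).

Boundary ∂_2: C_2 → C_1 sends each 2-simplex [p,q,r] to [q,r] − [p,r] + [p,q]. For instance
  ∂abc = bc − ac + ab,
  ∂abd = bd − ad + ab.
This gives a 6×4 integer matrix of rank 3; reducing to Smith normal form yields diagonal entries (1,1,1).

Now H_k = ker ∂_k / im ∂_{k+1}, so:

  H_0: rank C_0 − rank ∂_1 = 4 − 3 = 1, and the invariant factors of ∂_1 are all 1, so H_0 ≅ Z.
  H_1: rank ker ∂_1 − rank ∂_2 = (6 − 3) − 3 = 0, and the invariant factors of ∂_2 are all 1, so H_1 ≅ 0.
  H_2: rank ker ∂_2 − rank ∂_3 = (4 − 3) − 0 = 1, and there is no ∂_3, so H_2 ≅ Z.

(K is a triangulation of the 2-sphere S^2.)

H_0 ≅ Z,  H_1 = 0,  H_2 ≅ Z.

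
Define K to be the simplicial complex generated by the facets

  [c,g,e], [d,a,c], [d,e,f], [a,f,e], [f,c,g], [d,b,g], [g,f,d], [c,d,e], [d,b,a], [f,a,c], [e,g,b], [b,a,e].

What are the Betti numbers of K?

Order the vertices as a < b < c < d < e < f < g. Listing each simplex with vertices in this order, K has dimension 2 with simplices:

  0-simplices (7): a, b, c, d, e, f, g
  1-simplices (18): ab, ac, ad, ae, af, bd, be, bg, cd, ce, cf, cg, de, df, dg, ef, eg, fg
  2-simplices (12): abd, abe, acd, acf, aef, bdg, beg, cde, ceg, cfg, def, dfg

so the chain groups are C_0 ≅ Z^7, C_1 ≅ Z^18, C_2 ≅ Z^12.

Boundary ∂_1: C_1 → C_0 sends each edge [p,q] (with p < q) to q − p.
This gives a 7×18 integer matrix of rank 6; reducing to Smith normal form yields diagonal entries (1,1,1,1,1,1).

Boundary ∂_2: C_2 → C_1 sends each 2-simplex [p,q,r] to [q,r] − [p,r] + [p,q]. For instance
  ∂aef = ef − af + ae,
  ∂ceg = eg − cg + ce.
The resulting 18×12 matrix has rank 12, and its Smith normal form has invariant factors (1,1,1,1,1,1,1,1,1,1,1,2).

Now H_k = ker ∂_k / im ∂_{k+1}, so:

  H_0: rank C_0 − rank ∂_1 = 7 − 6 = 1, and the invariant factors of ∂_1 are all 1, so H_0 ≅ Z.
  H_1: rank ker ∂_1 − rank ∂_2 = (18 − 6) − 12 = 0, and ∂_2 has invariant factor 2 > 1, so H_1 ≅ Z/2.
  H_2: rank ker ∂_2 − rank ∂_3 = (12 − 12) − 0 = 0, and there is no ∂_3, so H_2 ≅ 0.

Hence the Betti numbers are b_0 = 1, b_1 = 0, b_2 = 0.

b_0 = 1, b_1 = 0, b_2 = 0.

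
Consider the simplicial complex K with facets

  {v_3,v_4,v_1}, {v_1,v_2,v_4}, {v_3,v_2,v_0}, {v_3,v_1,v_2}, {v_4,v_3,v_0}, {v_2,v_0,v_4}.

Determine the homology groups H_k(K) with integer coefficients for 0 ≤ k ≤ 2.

We work with the vertex ordering v_0 < v_1 < v_2 < v_3 < v_4. The simplices of K, each written with vertices in increasing order, are:

  0-simplices (5): [v_0], [v_1], [v_2], [v_3], [v_4]
  1-simplices (9): [v_0,v_2], [v_0,v_3], [v_0,v_4], [v_1,v_2], [v_1,v_3], [v_1,v_4], [v_2,v_3], [v_2,v_4], [v_3,v_4]
  2-simplices (6): [v_0,v_2,v_3], [v_0,v_2,v_4], [v_0,v_3,v_4], [v_1,v_2,v_3], [v_1,v_2,v_4], [v_1,v_3,v_4]

so the chain groups are C_0 ≅ Z^5, C_1 ≅ Z^9, C_2 ≅ Z^6.

The boundary map ∂_1: C_1 → C_0 is given by ∂[p,q] = [q] − [p].
As a 5×9 matrix over Z this has rank 4, with invariant factors (1,1,1,1).

Boundary ∂_2: C_2 → C_1 sends each 2-simplex [p,q,r] to [q,r] − [p,r] + [p,q]. For instance
  ∂[v_0,v_2,v_4] = [v_2,v_4] − [v_0,v_4] + [v_0,v_2],
  ∂[v_1,v_2,v_3] = [v_2,v_3] − [v_1,v_3] + [v_1,v_2].
This gives a 9×6 integer matrix of rank 5; reducing to Smith normal form yields diagonal entries (1,1,1,1,1).

Computing H_k = (kernel of ∂_k) / (image of ∂_{k+1}):

  H_0: rank C_0 − rank ∂_1 = 5 − 4 = 1, and the invariant factors of ∂_1 are all 1, so H_0 = Z.
  H_1: rank ker ∂_1 − rank ∂_2 = (9 − 4) − 5 = 0, and the invariant factors of ∂_2 are all 1, so H_1 = 0.
  H_2: rank ker ∂_2 − rank ∂_3 = (6 − 5) − 0 = 1, and there is no ∂_3, so H_2 = Z.

(K is a triangulation of the 2-sphere S^2.)

H_0 = Z,  H_1 = 0,  H_2 = Z.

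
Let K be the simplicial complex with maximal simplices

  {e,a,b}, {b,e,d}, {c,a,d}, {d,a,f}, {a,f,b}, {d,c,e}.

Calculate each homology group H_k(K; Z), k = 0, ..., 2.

Take the total order a < b < c < d < e < f on the vertex set. Then K (dimension 2) consists of the simplices:

  0-simplices (6): a, b, c, d, e, f
  1-simplices (12): ab, ac, ad, ae, af, bd, be, bf, cd, ce, de, df
  2-simplices (6): abe, abf, acd, adf, bde, cde

Hence C_0 ≅ Z^6, C_1 ≅ Z^12, C_2 ≅ Z^6.

∂_1: C_1 → C_0 maps an edge to its endpoints' difference, ∂[p,q] = q − p.
The 6×12 boundary matrix has rank 5 and Smith normal form diag(1,1,1,1,1).

∂_2: C_2 → C_1 sends each 2-simplex [p,q,r] to [q,r] − [p,r] + [p,q]. For instance
  ∂acd = cd − ad + ac,
  ∂abf = bf − af + ab.
This gives a 12×6 integer matrix of rank 6; reducing to Smith normal form yields diagonal entries (1,1,1,1,1,1).

Now H_k = ker ∂_k / im ∂_{k+1}, so:

  H_0: rank C_0 − rank ∂_1 = 6 − 5 = 1, and the invariant factors of ∂_1 are all 1, so H_0 = Z.
  H_1: rank ker ∂_1 − rank ∂_2 = (12 − 5) − 6 = 1, and the invariant factors of ∂_2 are all 1, so H_1 = Z.
  H_2: rank ker ∂_2 − rank ∂_3 = (6 − 6) − 0 = 0, and there is no ∂_3, so H_2 = 0.

H_0 = Z,  H_1 = Z,  H_2 = 0.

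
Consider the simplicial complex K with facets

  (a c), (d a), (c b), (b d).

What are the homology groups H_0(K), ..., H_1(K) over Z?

H_0 = Z,  H_1 = Z.

Order the vertices as a < b < c < d. Listing each simplex with vertices in this order, K has dimension 1 with simplices:

  0-simplices (4): a, b, c, d
  1-simplices (4): ac, ad, bc, bd

Hence C_0 ≅ Z^4, C_1 ≅ Z^4.

The boundary map ∂_1: C_1 → C_0 sends each edge [p,q] (with p < q) to q − p.
The resulting 4×4 matrix has rank 3, and its Smith normal form has invariant factors (1,1,1).

Computing H_k = (kernel of ∂_k) / (image of ∂_{k+1}):

  H_0: rank C_0 − rank ∂_1 = 4 − 3 = 1, and the invariant factors of ∂_1 are all 1, so H_0 = Z.
  H_1: rank ker ∂_1 − rank ∂_2 = (4 − 3) − 0 = 1, and there is no ∂_2, so H_1 = Z.

As a check, the Euler characteristic is 4 − 4 = 0, which agrees with 1 − 1 = 0.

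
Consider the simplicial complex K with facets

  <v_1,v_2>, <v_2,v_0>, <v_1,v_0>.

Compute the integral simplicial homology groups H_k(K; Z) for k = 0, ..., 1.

Order the vertices as v_0 < v_1 < v_2. Listing each simplex with vertices in this order, K has dimension 1 with simplices:

  0-simplices (3): [v_0], [v_1], [v_2]
  1-simplices (3): [v_0,v_1], [v_0,v_2], [v_1,v_2]

Hence C_0 ≅ Z^3, C_1 ≅ Z^3.

∂_1: C_1 → C_0 is given by ∂[p,q] = [q] − [p]. For instance
  ∂[v_1,v_2] = [v_2] − [v_1].
As a 3×3 matrix over Z this has rank 2, with invariant factors (1,1).

From H_k ≅ ker(∂_k) / im(∂_{k+1}) we obtain:

  H_0: rank C_0 − rank ∂_1 = 3 − 2 = 1, and the invariant factors of ∂_1 are all 1, so H_0 = Z.
  H_1: rank ker ∂_1 − rank ∂_2 = (3 − 2) − 0 = 1, and there is no ∂_2, so H_1 = Z.

H_0 ≅ Z,  H_1 ≅ Z.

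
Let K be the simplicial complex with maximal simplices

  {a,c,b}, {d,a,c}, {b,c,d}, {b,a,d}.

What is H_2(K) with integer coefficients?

H_2 = Z.

We work with the vertex ordering a < b < c < d. The simplices of K, each written with vertices in increasing order, are:

  0-simplices (4): a, b, c, d
  1-simplices (6): ab, ac, ad, bc, bd, cd
  2-simplices (4): abc, abd, acd, bcd

giving chain groups C_0 ≅ Z^4, C_1 ≅ Z^6, C_2 ≅ Z^4.

Boundary ∂_1: C_1 → C_0 maps an edge to its endpoints' difference, ∂[p,q] = q − p. For instance
  ∂bc = c − b.
The 4×6 boundary matrix has rank 3 and Smith normal form diag(1,1,1).

∂_2: C_2 → C_1 maps a triangle to the signed sum of its edges. For instance
  ∂abd = bd − ad + ab,
  ∂acd = cd − ad + ac.
As a 6×4 matrix over Z this has rank 3, with invariant factors (1,1,1).

Computing H_k = (kernel of ∂_k) / (image of ∂_{k+1}):

  H_2: rank ker ∂_2 − rank ∂_3 = (4 − 3) − 0 = 1, and there is no ∂_3, so H_2 ≅ Z.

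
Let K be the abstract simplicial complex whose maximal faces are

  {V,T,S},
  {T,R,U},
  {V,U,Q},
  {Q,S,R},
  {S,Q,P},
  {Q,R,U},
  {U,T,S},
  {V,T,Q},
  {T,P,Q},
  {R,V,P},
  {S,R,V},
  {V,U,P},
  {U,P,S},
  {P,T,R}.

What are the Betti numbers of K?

Order the vertices as P < Q < R < S < T < U < V. Listing each simplex with vertices in this order, K has dimension 2 with simplices:

  0-simplices (7): P, Q, R, S, T, U, V
  1-simplices (21): PQ, PR, PS, PT, PU, PV, QR, QS, QT, QU, QV, RS, RT, RU, RV, ST, SU, SV, TU, TV, UV
  2-simplices (14): PQS, PQT, PRT, PRV, PSU, PUV, QRS, QRU, QTV, QUV, RSV, RTU, STU, STV

Hence C_0 ≅ Z^7, C_1 ≅ Z^21, C_2 ≅ Z^14.

∂_1: C_1 → C_0 maps an edge to its endpoints' difference, ∂[p,q] = q − p. For instance
  ∂QS = S − Q.
This gives a 7×21 integer matrix of rank 6; reducing to Smith normal form yields diagonal entries (1,1,1,1,1,1).

Boundary ∂_2: C_2 → C_1 maps a triangle to the signed sum of its edges. For instance
  ∂STV = TV − SV + ST,
  ∂PSU = SU − PU + PS.
This gives a 21×14 integer matrix of rank 13; reducing to Smith normal form yields diagonal entries (1,1,1,1,1,1,1,1,1,1,1,1,1).

Now H_k = ker ∂_k / im ∂_{k+1}, so:

  H_0: rank C_0 − rank ∂_1 = 7 − 6 = 1, and the invariant factors of ∂_1 are all 1, so H_0 = Z.
  H_1: rank ker ∂_1 − rank ∂_2 = (21 − 6) − 13 = 2, and the invariant factors of ∂_2 are all 1, so H_1 = Z^2.
  H_2: rank ker ∂_2 − rank ∂_3 = (14 − 13) − 0 = 1, and there is no ∂_3, so H_2 = Z.

Hence the Betti numbers are b_0 = 1, b_1 = 2, b_2 = 1.

b_0 = 1, b_1 = 2, b_2 = 1.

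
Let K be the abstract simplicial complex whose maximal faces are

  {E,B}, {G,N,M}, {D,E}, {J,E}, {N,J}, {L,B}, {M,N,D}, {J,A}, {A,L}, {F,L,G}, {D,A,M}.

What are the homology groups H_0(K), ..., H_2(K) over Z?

K has 10 vertices, 17 edges, 4 triangles.
rank ∂_0 = 0, rank ∂_1 = 9 ⇒ b_0 = 10 − 0 − 9 = 1; all invariant factors of ∂_1 are 1 so no torsion. So H_0 = Z.
rank ∂_1 = 9, rank ∂_2 = 4 ⇒ b_1 = 17 − 9 − 4 = 4; all invariant factors of ∂_2 are 1 so no torsion. So H_1 = Z^4.
rank ∂_2 = 4, rank ∂_3 = 0 ⇒ b_2 = 4 − 4 − 0 = 0. So H_2 = 0.

H_0 = Z,  H_1 = Z^4,  H_2 = 0.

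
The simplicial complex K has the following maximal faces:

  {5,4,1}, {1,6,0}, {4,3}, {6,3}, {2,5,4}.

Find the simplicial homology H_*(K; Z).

H_0 ≅ Z,  H_1 ≅ Z,  H_2 = 0.

Take the total order 0 < 1 < 2 < 3 < 4 < 5 < 6 on the vertex set. Then K (dimension 2) consists of the simplices:

  0-simplices (7): [0], [1], [2], [3], [4], [5], [6]
  1-simplices (10): [0,1], [0,6], [1,4], [1,5], [1,6], [2,4], [2,5], [3,4], [3,6], [4,5]
  2-simplices (3): [0,1,6], [1,4,5], [2,4,5]

Hence C_0 ≅ Z^7, C_1 ≅ Z^10, C_2 ≅ Z^3.

∂_1: C_1 → C_0 sends each edge [p,q] (with p < q) to q − p.
This gives a 7×10 integer matrix of rank 6; reducing to Smith normal form yields diagonal entries (1,1,1,1,1,1).

The boundary map ∂_2: C_2 → C_1 acts by ∂[p,q,r] = [q,r] − [p,r] + [p,q]. For instance
  ∂[0,1,6] = [1,6] − [0,6] + [0,1],
  ∂[2,4,5] = [4,5] − [2,5] + [2,4].
The resulting 10×3 matrix has rank 3, and its Smith normal form has invariant factors (1,1,1).

Computing H_k = (kernel of ∂_k) / (image of ∂_{k+1}):

  H_0: rank C_0 − rank ∂_1 = 7 − 6 = 1, and the invariant factors of ∂_1 are all 1, so H_0 = Z.
  H_1: rank ker ∂_1 − rank ∂_2 = (10 − 6) − 3 = 1, and the invariant factors of ∂_2 are all 1, so H_1 = Z.
  H_2: rank ker ∂_2 − rank ∂_3 = (3 − 3) − 0 = 0, and there is no ∂_3, so H_2 = 0.

As a check, the Euler characteristic is 7 − 10 + 3 = 0, which agrees with 1 − 1 + 0 = 0.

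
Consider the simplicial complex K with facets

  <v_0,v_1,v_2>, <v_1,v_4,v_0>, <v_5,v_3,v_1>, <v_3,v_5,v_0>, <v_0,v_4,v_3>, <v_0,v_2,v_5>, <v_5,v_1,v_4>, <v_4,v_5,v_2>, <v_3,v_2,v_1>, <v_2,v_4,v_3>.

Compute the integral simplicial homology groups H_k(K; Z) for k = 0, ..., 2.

H_0 ≅ Z,  H_1 ≅ Z/2,  H_2 = 0.

We work with the vertex ordering v_0 < v_1 < v_2 < v_3 < v_4 < v_5. The simplices of K, each written with vertices in increasing order, are:

  0-simplices (6): [v_0], [v_1], [v_2], [v_3], [v_4], [v_5]
  1-simplices (15): (15 of them)
  2-simplices (10): [v_0,v_1,v_2], [v_0,v_1,v_4], [v_0,v_2,v_5], [v_0,v_3,v_4], [v_0,v_3,v_5], [v_1,v_2,v_3], [v_1,v_3,v_5], [v_1,v_4,v_5], [v_2,v_3,v_4], [v_2,v_4,v_5]

Hence C_0 ≅ Z^6, C_1 ≅ Z^15, C_2 ≅ Z^10.

Boundary ∂_1: C_1 → C_0 maps an edge to its endpoints' difference, ∂[p,q] = q − p. For instance
  ∂[v_0,v_4] = [v_4] − [v_0].
The resulting 6×15 matrix has rank 5, and its Smith normal form has invariant factors (1,1,1,1,1).

Boundary ∂_2: C_2 → C_1 acts by ∂[p,q,r] = [q,r] − [p,r] + [p,q]. For instance
  ∂[v_0,v_2,v_5] = [v_2,v_5] − [v_0,v_5] + [v_0,v_2],
  ∂[v_1,v_2,v_3] = [v_2,v_3] − [v_1,v_3] + [v_1,v_2].
The 15×10 boundary matrix has rank 10 and Smith normal form diag(1,1,1,1,1,1,1,1,1,2).

Now H_k = ker ∂_k / im ∂_{k+1}, so:

  H_0: rank C_0 − rank ∂_1 = 6 − 5 = 1, and the invariant factors of ∂_1 are all 1, so H_0 = Z.
  H_1: rank ker ∂_1 − rank ∂_2 = (15 − 5) − 10 = 0, and ∂_2 has invariant factor 2 > 1, so H_1 = Z/2.
  H_2: rank ker ∂_2 − rank ∂_3 = (10 − 10) − 0 = 0, and there is no ∂_3, so H_2 = 0.

As a check, the Euler characteristic is 6 − 15 + 10 = 1, which agrees with 1 − 0 + 0 = 1.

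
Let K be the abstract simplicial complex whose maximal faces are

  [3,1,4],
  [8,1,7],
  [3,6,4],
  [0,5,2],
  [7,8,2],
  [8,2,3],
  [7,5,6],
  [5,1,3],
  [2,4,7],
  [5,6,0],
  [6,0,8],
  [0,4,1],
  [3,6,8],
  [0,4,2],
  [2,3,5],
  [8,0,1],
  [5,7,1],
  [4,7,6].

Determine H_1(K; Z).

Order the vertices as 0 < 1 < 2 < 3 < 4 < 5 < 6 < 7 < 8. Listing each simplex with vertices in this order, K has dimension 2 with simplices:

  0-simplices (9): [0], [1], [2], [3], [4], [5], [6], [7], [8]
  1-simplices (27): (27 of them)
  2-simplices (18): [0,1,4], [0,1,8], [0,2,4], [0,2,5], [0,5,6], [0,6,8], [1,3,4], [1,3,5], [1,5,7], [1,7,8], [2,3,5], [2,3,8], [2,4,7], [2,7,8], [3,4,6], [3,6,8], [4,6,7], [5,6,7]

so the chain groups are C_0 ≅ Z^9, C_1 ≅ Z^27, C_2 ≅ Z^18.

Boundary ∂_1: C_1 → C_0 sends each edge [p,q] (with p < q) to q − p. For instance
  ∂[0,2] = [2] − [0].
The 9×27 boundary matrix has rank 8 and Smith normal form diag(1,1,1,1,1,1,1,1).

Boundary ∂_2: C_2 → C_1 sends each 2-simplex [p,q,r] to [q,r] − [p,r] + [p,q]. For instance
  ∂[2,7,8] = [7,8] − [2,8] + [2,7],
  ∂[4,6,7] = [6,7] − [4,7] + [4,6].
The resulting 27×18 matrix has rank 17, and its Smith normal form has invariant factors (1,1,1,1,1,1,1,1,1,1,1,1,1,1,1,1,1).

Reading off H_k = ker ∂_k / im ∂_{k+1}:

  H_1: rank ker ∂_1 − rank ∂_2 = (27 − 8) − 17 = 2, and the invariant factors of ∂_2 are all 1, so H_1 = Z^2.

H_1 ≅ Z^2.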